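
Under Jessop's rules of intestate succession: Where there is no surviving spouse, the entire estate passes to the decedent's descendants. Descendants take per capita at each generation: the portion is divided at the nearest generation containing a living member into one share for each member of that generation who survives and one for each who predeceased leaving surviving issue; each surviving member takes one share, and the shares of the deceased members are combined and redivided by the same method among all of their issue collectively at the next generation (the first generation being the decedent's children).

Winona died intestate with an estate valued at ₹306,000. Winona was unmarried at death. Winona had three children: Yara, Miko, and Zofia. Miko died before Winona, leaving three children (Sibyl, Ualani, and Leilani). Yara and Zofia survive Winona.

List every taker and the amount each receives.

Yara: ₹102,000; Sibyl: ₹34,000; Ualani: ₹34,000; Leilani: ₹34,000; Zofia: ₹102,000

The entire ₹306,000 passes to the descendants.
That amount (₹306,000) is divided at the children's generation into 3 shares of ₹102,000. Yara and Zofia each take ₹102,000. The remaining share for the deceased Miko (₹102,000) is carried to the next generation.
That pool (₹102,000) is divided at the grandchildren's generation equally among Sibyl, Ualani, and Leilani: ₹34,000 each.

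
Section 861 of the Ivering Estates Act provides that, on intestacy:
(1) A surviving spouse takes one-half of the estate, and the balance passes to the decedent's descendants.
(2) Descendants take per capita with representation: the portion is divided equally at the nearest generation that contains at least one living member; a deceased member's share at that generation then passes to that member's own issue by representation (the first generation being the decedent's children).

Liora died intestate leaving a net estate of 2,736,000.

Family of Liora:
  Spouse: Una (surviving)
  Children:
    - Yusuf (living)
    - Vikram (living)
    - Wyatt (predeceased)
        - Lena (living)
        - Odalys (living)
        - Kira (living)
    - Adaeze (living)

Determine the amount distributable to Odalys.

Una takes one-half of 2,736,000 = 1,368,000. The remaining 1,368,000 passes to the descendants.
The descendants' portion (1,368,000) is divided into 4 shares of 342,000: Yusuf, Vikram, and Adaeze each take 342,000; Wyatt's 342,000 share passes to Wyatt's issue.
Wyatt's share (342,000) is divided into 3 shares of 114,000: Lena, Odalys, and Kira each take 114,000.

Odalys receives 114,000.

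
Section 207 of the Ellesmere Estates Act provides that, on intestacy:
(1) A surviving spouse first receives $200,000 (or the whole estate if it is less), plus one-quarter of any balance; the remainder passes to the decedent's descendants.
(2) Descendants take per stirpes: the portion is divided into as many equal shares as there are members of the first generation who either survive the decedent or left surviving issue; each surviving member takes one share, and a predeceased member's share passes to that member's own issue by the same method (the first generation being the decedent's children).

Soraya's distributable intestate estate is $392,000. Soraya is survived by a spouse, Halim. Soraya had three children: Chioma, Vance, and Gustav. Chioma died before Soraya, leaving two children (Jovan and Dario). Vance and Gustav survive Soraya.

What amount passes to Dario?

Dario receives $24,000.

Halim first takes $200,000, leaving a balance of $192,000. Halim then takes one-quarter of the balance ($48,000), for a total of $248,000. The remaining $144,000 passes to the descendants.
The descendants' portion ($144,000) is divided into 3 shares of $48,000: Vance and Gustav each take $48,000; Chioma's $48,000 share passes to Chioma's issue.
Chioma's share ($48,000) is divided into 2 shares of $24,000: Jovan and Dario each take $24,000.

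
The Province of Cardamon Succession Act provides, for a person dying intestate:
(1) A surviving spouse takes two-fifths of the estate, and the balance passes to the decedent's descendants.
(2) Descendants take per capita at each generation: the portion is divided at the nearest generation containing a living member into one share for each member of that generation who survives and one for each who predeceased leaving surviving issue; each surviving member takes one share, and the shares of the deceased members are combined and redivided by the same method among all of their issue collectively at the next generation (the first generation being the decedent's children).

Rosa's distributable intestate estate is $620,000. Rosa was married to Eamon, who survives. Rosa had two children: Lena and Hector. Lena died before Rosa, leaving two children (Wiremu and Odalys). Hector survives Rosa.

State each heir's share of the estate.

Eamon takes two-fifths of $620,000 = $248,000. The remaining $372,000 passes to the descendants.
The descendants' portion ($372,000) is divided at the children's generation into 2 shares of $186,000. Hector takes $186,000. The remaining share for the deceased Lena ($186,000) is carried to the next generation.
That pool ($186,000) is divided at the grandchildren's generation equally among Wiremu and Odalys: $93,000 each.

Eamon: $248,000; Wiremu: $93,000; Odalys: $93,000; Hector: $186,000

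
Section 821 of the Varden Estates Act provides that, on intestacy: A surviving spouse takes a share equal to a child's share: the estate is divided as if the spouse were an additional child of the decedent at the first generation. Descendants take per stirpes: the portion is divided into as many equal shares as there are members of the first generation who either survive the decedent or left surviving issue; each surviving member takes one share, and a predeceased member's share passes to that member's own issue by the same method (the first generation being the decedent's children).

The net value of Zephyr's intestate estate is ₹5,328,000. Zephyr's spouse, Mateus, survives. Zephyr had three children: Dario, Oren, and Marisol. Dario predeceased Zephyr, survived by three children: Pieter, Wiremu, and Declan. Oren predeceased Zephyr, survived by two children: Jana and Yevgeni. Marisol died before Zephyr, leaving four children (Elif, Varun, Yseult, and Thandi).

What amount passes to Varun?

The spouse counts as an additional share at the children's level, so there are 4 primary shares of ₹1,332,000. Mateus takes one such share (₹1,332,000).
The children's combined portion (₹3,996,000) is divided into 3 shares of ₹1,332,000: Dario's ₹1,332,000 share passes to Dario's issue; Oren's ₹1,332,000 share passes to Oren's issue; Marisol's ₹1,332,000 share passes to Marisol's issue.
Dario's share (₹1,332,000) is divided into 3 shares of ₹444,000: Pieter, Wiremu, and Declan each take ₹444,000.
Oren's share (₹1,332,000) is divided into 2 shares of ₹666,000: Jana and Yevgeni each take ₹666,000.
Marisol's share (₹1,332,000) is divided into 4 shares of ₹333,000: Elif, Varun, Yseult, and Thandi each take ₹333,000.

Varun receives ₹333,000.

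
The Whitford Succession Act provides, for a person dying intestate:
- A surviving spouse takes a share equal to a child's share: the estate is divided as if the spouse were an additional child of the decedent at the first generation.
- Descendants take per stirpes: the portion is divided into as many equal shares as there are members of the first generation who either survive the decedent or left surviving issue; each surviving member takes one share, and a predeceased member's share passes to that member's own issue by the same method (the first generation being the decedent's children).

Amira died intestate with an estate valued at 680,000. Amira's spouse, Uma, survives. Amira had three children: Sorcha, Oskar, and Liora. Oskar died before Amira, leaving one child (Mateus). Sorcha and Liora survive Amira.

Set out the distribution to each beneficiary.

The spouse counts as an additional share at the children's level, so there are 4 primary shares of 170,000. Uma takes one such share (170,000).
The children's combined portion (510,000) is divided into 3 shares of 170,000: Sorcha and Liora each take 170,000; Oskar's 170,000 share passes to Oskar's issue.
Oskar's share (170,000) passes entirely to Mateus.

Uma: 170,000; Sorcha: 170,000; Mateus: 170,000; Liora: 170,000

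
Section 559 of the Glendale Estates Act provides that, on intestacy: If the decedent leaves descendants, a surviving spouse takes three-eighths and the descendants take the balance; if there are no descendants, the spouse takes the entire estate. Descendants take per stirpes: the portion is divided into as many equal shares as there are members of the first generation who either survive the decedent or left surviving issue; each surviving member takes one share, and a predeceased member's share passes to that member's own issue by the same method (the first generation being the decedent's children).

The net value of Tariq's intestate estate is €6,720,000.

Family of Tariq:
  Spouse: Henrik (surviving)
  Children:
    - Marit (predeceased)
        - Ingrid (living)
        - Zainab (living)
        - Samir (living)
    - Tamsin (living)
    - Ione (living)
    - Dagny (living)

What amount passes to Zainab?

Henrik takes three-eighths of €6,720,000 = €2,520,000. The remaining €4,200,000 passes to the descendants.
The descendants' portion (€4,200,000) is divided into 4 shares of €1,050,000: Tamsin, Ione, and Dagny each take €1,050,000; Marit's €1,050,000 share passes to Marit's issue.
Marit's share (€1,050,000) is divided into 3 shares of €350,000: Ingrid, Zainab, and Samir each take €350,000.

Zainab receives €350,000.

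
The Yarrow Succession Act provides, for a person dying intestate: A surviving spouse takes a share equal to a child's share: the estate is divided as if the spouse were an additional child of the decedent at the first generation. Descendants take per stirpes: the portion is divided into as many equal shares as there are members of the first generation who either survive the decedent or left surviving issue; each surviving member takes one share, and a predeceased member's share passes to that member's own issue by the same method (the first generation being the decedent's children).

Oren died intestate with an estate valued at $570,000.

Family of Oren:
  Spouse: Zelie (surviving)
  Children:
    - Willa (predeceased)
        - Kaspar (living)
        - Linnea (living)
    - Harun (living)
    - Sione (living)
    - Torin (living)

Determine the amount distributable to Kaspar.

The spouse counts as an additional share at the children's level, so there are 5 primary shares of $114,000. Zelie takes one such share ($114,000).
The children's combined portion ($456,000) is divided into 4 shares of $114,000: Harun, Sione, and Torin each take $114,000; Willa's $114,000 share passes to Willa's issue.
Willa's share ($114,000) is divided into 2 shares of $57,000: Kaspar and Linnea each take $57,000.

Kaspar receives $57,000.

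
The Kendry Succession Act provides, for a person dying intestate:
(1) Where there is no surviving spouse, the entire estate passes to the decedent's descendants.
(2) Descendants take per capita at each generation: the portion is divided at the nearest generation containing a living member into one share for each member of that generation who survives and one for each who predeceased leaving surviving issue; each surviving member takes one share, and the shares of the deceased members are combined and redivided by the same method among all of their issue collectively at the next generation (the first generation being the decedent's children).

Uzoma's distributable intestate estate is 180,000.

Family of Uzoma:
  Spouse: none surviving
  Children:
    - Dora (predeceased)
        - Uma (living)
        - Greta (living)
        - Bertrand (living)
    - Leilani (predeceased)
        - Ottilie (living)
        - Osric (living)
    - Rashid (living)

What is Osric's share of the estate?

Osric receives 24,000.

The entire 180,000 passes to the descendants.
That amount (180,000) is divided at the children's generation into 3 shares of 60,000. Rashid takes 60,000. The 2 shares of the deceased (Dora and Leilani) are combined into a pool of 120,000.
That pool (120,000) is divided at the grandchildren's generation equally among Uma, Greta, Bertrand, Ottilie, and Osric: 24,000 each.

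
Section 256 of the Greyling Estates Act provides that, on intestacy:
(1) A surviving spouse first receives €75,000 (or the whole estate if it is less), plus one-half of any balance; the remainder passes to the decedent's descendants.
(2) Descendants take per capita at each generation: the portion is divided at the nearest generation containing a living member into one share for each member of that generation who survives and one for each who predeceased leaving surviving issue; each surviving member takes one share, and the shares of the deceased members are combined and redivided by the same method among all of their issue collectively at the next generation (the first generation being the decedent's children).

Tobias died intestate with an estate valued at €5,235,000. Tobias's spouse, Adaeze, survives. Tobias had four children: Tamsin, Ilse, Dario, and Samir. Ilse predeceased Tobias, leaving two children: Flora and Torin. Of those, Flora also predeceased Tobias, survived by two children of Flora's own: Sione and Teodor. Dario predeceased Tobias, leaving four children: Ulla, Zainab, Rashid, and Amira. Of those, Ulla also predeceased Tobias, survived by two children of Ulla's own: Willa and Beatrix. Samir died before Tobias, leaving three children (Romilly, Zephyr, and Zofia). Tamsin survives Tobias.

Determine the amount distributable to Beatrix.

Adaeze first takes €75,000, leaving a balance of €5,160,000. Adaeze then takes one-half of the balance (€2,580,000), for a total of €2,655,000. The remaining €2,580,000 passes to the descendants.
The descendants' portion (€2,580,000) is divided at the children's generation into 4 shares of €645,000. Tamsin takes €645,000. The 3 shares of the deceased (Ilse, Dario, and Samir) are combined into a pool of €1,935,000.
That pool (€1,935,000) is divided at the grandchildren's generation into 9 shares of €215,000. Torin, Zainab, Rashid, Amira, Romilly, Zephyr, and Zofia each take €215,000. The 2 shares of the deceased (Flora and Ulla) are combined into a pool of €430,000.
That pool (€430,000) is divided at the great-grandchildren's generation equally among Sione, Teodor, Willa, and Beatrix: €107,500 each.

Beatrix receives €107,500.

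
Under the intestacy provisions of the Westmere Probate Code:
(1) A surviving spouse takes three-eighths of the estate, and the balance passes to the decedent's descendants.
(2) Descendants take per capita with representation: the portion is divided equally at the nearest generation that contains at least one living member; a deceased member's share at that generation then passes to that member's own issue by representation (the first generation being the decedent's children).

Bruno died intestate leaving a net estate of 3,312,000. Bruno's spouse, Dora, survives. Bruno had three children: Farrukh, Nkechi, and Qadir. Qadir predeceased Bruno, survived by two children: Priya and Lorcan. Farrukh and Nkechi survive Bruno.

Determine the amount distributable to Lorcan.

Dora takes three-eighths of 3,312,000 = 1,242,000. The remaining 2,070,000 passes to the descendants.
The descendants' portion (2,070,000) is divided into 3 shares of 690,000: Farrukh and Nkechi each take 690,000; Qadir's 690,000 share passes to Qadir's issue.
Qadir's share (690,000) is divided into 2 shares of 345,000: Priya and Lorcan each take 345,000.

Lorcan receives 345,000.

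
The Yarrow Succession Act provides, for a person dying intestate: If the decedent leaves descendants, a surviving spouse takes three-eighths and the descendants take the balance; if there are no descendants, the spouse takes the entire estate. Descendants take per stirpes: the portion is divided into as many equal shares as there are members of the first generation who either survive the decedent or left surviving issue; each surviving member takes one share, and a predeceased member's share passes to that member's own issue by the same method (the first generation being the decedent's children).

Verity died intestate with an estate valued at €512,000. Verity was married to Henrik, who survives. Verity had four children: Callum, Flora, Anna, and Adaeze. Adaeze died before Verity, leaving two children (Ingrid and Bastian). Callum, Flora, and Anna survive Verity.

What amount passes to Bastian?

Bastian receives €40,000.

Henrik takes three-eighths of €512,000 = €192,000. The remaining €320,000 passes to the descendants.
The descendants' portion (€320,000) is divided into 4 shares of €80,000: Callum, Flora, and Anna each take €80,000; Adaeze's €80,000 share passes to Adaeze's issue.
Adaeze's share (€80,000) is divided into 2 shares of €40,000: Ingrid and Bastian each take €40,000.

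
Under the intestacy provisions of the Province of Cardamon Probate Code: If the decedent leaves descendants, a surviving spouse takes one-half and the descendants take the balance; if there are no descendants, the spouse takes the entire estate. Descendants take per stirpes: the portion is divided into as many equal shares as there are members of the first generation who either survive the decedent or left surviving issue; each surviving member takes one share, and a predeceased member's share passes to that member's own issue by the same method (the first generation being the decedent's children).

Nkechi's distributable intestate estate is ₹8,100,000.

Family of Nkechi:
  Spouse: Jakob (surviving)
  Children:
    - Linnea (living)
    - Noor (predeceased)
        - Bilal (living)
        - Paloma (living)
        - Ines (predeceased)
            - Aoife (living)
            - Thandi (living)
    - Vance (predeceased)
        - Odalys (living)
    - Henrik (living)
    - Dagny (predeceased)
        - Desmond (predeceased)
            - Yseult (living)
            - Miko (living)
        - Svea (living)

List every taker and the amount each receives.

Jakob: ₹4,050,000; Linnea: ₹810,000; Bilal: ₹270,000; Paloma: ₹270,000; Aoife: ₹135,000; Thandi: ₹135,000; Odalys: ₹810,000; Henrik: ₹810,000; Yseult: ₹202,500; Miko: ₹202,500; Svea: ₹405,000

Jakob takes one-half of ₹8,100,000 = ₹4,050,000. The remaining ₹4,050,000 passes to the descendants.
The descendants' portion (₹4,050,000) is divided into 5 shares of ₹810,000: Linnea and Henrik each take ₹810,000; Noor's ₹810,000 share passes to Noor's issue; Vance's ₹810,000 share passes to Vance's issue; Dagny's ₹810,000 share passes to Dagny's issue.
Noor's share (₹810,000) is divided into 3 shares of ₹270,000: Bilal and Paloma each take ₹270,000; Ines's ₹270,000 share passes to Ines's issue.
Ines's share (₹270,000) is divided into 2 shares of ₹135,000: Aoife and Thandi each take ₹135,000.
Vance's share (₹810,000) passes entirely to Odalys.
Dagny's share (₹810,000) is divided into 2 shares of ₹405,000: Svea takes ₹405,000; Desmond's ₹405,000 share passes to Desmond's issue.
Desmond's share (₹405,000) is divided into 2 shares of ₹202,500: Yseult and Miko each take ₹202,500.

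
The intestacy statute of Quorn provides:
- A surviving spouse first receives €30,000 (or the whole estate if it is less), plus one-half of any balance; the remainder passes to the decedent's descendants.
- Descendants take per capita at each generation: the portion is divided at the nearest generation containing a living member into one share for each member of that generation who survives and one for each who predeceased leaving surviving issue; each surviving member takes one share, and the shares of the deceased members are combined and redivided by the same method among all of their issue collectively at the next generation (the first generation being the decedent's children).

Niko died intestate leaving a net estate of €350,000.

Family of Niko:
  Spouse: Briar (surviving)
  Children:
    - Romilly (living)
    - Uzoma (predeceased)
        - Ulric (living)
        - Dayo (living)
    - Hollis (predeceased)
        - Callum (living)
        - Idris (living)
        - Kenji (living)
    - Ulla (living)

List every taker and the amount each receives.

Briar first takes €30,000, leaving a balance of €320,000. Briar then takes one-half of the balance (€160,000), for a total of €190,000. The remaining €160,000 passes to the descendants.
The descendants' portion (€160,000) is divided at the children's generation into 4 shares of €40,000. Romilly and Ulla each take €40,000. The 2 shares of the deceased (Uzoma and Hollis) are combined into a pool of €80,000.
That pool (€80,000) is divided at the grandchildren's generation equally among Ulric, Dayo, Callum, Idris, and Kenji: €16,000 each.

Briar: €190,000; Romilly: €40,000; Ulric: €16,000; Dayo: €16,000; Callum: €16,000; Idris: €16,000; Kenji: €16,000; Ulla: €40,000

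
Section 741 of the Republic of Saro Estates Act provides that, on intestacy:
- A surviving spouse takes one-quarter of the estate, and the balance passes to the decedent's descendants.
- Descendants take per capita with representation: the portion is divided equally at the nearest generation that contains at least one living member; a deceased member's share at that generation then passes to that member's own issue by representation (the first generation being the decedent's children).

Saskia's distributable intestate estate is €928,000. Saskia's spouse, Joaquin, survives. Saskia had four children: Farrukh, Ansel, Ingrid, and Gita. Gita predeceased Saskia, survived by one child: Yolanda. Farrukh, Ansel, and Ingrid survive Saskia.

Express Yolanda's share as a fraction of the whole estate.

Joaquin takes one-quarter of €928,000 = €232,000. The remaining €696,000 passes to the descendants.
The descendants' portion (€696,000) is divided into 4 shares of €174,000: Farrukh, Ansel, and Ingrid each take €174,000; Gita's €174,000 share passes to Gita's issue.
Gita's share (€174,000) passes entirely to Yolanda.

Yolanda receives 3/16 of the estate.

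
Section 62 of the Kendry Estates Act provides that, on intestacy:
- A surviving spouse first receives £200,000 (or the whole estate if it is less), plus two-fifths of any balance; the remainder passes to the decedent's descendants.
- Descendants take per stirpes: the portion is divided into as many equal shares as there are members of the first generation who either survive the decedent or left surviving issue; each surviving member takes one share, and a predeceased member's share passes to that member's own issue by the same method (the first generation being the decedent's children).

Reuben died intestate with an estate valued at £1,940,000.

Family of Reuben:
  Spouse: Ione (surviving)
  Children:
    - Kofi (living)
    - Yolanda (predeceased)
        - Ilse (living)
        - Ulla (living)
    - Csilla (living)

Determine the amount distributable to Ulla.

Ulla receives £174,000.

Ione first takes £200,000, leaving a balance of £1,740,000. Ione then takes two-fifths of the balance (£696,000), for a total of £896,000. The remaining £1,044,000 passes to the descendants.
The descendants' portion (£1,044,000) is divided into 3 shares of £348,000: Kofi and Csilla each take £348,000; Yolanda's £348,000 share passes to Yolanda's issue.
Yolanda's share (£348,000) is divided into 2 shares of £174,000: Ilse and Ulla each take £174,000.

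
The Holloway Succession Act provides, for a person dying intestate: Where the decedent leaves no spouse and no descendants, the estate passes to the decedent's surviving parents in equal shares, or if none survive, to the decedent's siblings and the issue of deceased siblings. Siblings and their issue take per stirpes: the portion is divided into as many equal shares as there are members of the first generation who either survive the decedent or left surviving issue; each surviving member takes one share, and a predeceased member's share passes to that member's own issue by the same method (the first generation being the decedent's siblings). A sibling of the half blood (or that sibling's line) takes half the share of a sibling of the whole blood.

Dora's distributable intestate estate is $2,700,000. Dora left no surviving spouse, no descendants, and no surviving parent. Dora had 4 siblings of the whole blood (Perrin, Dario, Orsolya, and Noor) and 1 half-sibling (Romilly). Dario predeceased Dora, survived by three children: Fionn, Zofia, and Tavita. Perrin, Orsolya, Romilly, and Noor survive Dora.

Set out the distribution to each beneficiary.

Perrin: $600,000; Fionn: $200,000; Zofia: $200,000; Tavita: $200,000; Orsolya: $600,000; Romilly: $300,000; Noor: $600,000

The entire $2,700,000 passes to the siblings and their issue.
Counting each half-blood sibling's line as half a unit, there are 9/2 units in $2,700,000, so one unit is $600,000. Whole-blood lines (Perrin, Dario, Orsolya, and Noor) take $600,000 each; half-blood lines (Romilly) take $300,000 each.
Dario's share ($600,000) is divided into 3 shares of $200,000: Fionn, Zofia, and Tavita each take $200,000.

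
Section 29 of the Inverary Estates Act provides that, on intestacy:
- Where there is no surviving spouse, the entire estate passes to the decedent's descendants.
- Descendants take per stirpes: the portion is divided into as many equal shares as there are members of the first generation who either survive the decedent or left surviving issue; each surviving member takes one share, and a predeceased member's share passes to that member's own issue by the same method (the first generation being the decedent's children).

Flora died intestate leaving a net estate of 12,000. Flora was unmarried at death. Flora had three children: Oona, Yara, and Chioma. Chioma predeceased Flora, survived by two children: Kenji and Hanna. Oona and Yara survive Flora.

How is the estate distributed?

The entire 12,000 passes to the descendants.
That amount (12,000) is divided into 3 shares of 4,000: Oona and Yara each take 4,000; Chioma's 4,000 share passes to Chioma's issue.
Chioma's share (4,000) is divided into 2 shares of 2,000: Kenji and Hanna each take 2,000.

Oona: 4,000; Yara: 4,000; Kenji: 2,000; Hanna: 2,000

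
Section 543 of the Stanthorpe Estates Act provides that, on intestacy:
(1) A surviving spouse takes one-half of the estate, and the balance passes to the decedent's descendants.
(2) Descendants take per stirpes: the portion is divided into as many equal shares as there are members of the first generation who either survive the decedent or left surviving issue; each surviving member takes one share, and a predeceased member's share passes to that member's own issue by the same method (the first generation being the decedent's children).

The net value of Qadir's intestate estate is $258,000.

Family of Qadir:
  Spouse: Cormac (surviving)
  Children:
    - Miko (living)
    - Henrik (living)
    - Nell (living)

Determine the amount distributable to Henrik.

Cormac takes one-half of $258,000 = $129,000. The remaining $129,000 passes to the descendants.
The descendants' portion ($129,000) is divided into 3 shares of $43,000: Miko, Henrik, and Nell each take $43,000.

Henrik receives $43,000.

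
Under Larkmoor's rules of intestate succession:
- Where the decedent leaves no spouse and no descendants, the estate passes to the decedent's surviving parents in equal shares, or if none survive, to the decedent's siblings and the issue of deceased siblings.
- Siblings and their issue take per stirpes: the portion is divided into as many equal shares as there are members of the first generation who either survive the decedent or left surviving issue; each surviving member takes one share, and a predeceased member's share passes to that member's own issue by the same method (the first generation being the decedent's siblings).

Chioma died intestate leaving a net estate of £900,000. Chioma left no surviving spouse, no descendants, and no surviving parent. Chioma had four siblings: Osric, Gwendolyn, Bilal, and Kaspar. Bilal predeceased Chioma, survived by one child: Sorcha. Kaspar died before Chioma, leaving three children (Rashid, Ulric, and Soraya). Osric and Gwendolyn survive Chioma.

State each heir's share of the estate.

Osric: £225,000; Gwendolyn: £225,000; Sorcha: £225,000; Rashid: £75,000; Ulric: £75,000; Soraya: £75,000

The entire £900,000 passes to the siblings and their issue.
That amount (£900,000) is divided into 4 shares of £225,000: Osric and Gwendolyn each take £225,000; Bilal's £225,000 share passes to Bilal's issue; Kaspar's £225,000 share passes to Kaspar's issue.
Bilal's share (£225,000) passes entirely to Sorcha.
Kaspar's share (£225,000) is divided into 3 shares of £75,000: Rashid, Ulric, and Soraya each take £75,000.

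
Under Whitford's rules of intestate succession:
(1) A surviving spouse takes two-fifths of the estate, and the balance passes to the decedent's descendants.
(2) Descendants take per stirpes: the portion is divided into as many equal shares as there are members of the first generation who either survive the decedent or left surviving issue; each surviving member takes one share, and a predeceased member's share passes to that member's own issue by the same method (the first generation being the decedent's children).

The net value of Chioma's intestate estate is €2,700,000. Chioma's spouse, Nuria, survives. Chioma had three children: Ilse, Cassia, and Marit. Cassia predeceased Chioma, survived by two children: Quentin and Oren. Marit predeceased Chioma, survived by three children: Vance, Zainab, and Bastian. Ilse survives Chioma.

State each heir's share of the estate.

Nuria: €1,080,000; Ilse: €540,000; Quentin: €270,000; Oren: €270,000; Vance: €180,000; Zainab: €180,000; Bastian: €180,000

Nuria takes two-fifths of €2,700,000 = €1,080,000. The remaining €1,620,000 passes to the descendants.
The descendants' portion (€1,620,000) is divided into 3 shares of €540,000: Ilse takes €540,000; Cassia's €540,000 share passes to Cassia's issue; Marit's €540,000 share passes to Marit's issue.
Cassia's share (€540,000) is divided into 2 shares of €270,000: Quentin and Oren each take €270,000.
Marit's share (€540,000) is divided into 3 shares of €180,000: Vance, Zainab, and Bastian each take €180,000.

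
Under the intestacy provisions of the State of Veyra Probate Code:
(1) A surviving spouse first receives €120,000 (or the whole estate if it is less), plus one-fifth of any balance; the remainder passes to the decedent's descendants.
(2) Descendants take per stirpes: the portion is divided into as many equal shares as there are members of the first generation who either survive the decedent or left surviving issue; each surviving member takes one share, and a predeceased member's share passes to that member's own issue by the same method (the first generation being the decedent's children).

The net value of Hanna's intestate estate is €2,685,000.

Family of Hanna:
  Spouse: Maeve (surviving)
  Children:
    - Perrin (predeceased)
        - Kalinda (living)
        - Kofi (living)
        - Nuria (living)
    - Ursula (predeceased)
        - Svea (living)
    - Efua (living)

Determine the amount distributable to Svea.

Maeve first takes €120,000, leaving a balance of €2,565,000. Maeve then takes one-fifth of the balance (€513,000), for a total of €633,000. The remaining €2,052,000 passes to the descendants.
The descendants' portion (€2,052,000) is divided into 3 shares of €684,000: Efua takes €684,000; Perrin's €684,000 share passes to Perrin's issue; Ursula's €684,000 share passes to Ursula's issue.
Perrin's share (€684,000) is divided into 3 shares of €228,000: Kalinda, Kofi, and Nuria each take €228,000.
Ursula's share (€684,000) passes entirely to Svea.

Svea receives €684,000.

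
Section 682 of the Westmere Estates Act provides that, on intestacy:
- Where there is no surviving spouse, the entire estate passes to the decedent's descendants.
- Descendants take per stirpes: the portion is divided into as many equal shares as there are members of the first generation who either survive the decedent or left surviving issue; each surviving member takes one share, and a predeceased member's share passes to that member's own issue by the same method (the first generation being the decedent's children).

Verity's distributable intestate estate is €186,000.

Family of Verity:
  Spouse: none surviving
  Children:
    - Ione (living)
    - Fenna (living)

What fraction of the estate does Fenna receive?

Fenna receives 1/2 of the estate.

The entire €186,000 passes to the descendants.
That amount (€186,000) is divided into 2 shares of €93,000: Ione and Fenna each take €93,000.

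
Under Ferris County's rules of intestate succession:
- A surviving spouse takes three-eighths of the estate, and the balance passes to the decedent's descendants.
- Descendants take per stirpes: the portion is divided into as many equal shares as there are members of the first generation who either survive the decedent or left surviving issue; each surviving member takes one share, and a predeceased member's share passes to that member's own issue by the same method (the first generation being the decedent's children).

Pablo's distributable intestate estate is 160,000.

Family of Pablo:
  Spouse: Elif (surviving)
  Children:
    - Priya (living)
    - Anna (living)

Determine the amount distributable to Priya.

Elif takes three-eighths of 160,000 = 60,000. The remaining 100,000 passes to the descendants.
The descendants' portion (100,000) is divided into 2 shares of 50,000: Priya and Anna each take 50,000.

Priya receives 50,000.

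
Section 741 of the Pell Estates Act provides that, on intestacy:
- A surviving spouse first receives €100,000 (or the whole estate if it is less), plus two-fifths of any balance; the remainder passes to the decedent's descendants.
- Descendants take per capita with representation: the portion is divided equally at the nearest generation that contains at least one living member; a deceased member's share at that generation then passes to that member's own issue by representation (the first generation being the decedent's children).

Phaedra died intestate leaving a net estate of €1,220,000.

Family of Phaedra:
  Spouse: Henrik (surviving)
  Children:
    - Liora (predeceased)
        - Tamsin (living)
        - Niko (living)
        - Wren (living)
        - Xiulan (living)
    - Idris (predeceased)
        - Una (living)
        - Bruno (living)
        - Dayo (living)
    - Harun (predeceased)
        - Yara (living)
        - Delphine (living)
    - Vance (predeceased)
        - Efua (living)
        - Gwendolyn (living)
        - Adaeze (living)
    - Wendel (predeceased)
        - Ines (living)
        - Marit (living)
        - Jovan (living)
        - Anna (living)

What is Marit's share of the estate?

Henrik first takes €100,000, leaving a balance of €1,120,000. Henrik then takes two-fifths of the balance (€448,000), for a total of €548,000. The remaining €672,000 passes to the descendants.
No child survives, so the initial division is made at the grandchildren's generation.
The descendants' portion (€672,000) is divided into 16 shares of €42,000: Tamsin, Niko, Wren, Xiulan, Una, Bruno, Dayo, Yara, Delphine, Efua, Gwendolyn, Adaeze, Ines, Marit, Jovan, and Anna each take €42,000.

Marit receives €42,000.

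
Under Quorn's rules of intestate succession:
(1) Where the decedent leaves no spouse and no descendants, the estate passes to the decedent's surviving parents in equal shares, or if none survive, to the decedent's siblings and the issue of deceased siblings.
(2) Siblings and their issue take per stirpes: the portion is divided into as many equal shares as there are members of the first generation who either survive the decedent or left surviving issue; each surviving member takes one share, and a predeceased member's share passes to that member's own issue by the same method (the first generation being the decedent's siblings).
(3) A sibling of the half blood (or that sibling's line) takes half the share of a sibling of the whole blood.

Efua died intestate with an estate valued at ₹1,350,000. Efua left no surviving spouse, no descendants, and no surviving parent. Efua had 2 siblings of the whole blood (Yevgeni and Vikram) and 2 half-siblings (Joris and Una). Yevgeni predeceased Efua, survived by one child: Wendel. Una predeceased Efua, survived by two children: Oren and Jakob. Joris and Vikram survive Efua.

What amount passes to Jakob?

Jakob receives ₹112,500.

The entire ₹1,350,000 passes to the siblings and their issue.
Counting each half-blood sibling's line as half a unit, there are 3 units in ₹1,350,000, so one unit is ₹450,000. Whole-blood lines (Yevgeni and Vikram) take ₹450,000 each; half-blood lines (Joris and Una) take ₹225,000 each.
Yevgeni's share (₹450,000) passes entirely to Wendel.
Una's share (₹225,000) is divided into 2 shares of ₹112,500: Oren and Jakob each take ₹112,500.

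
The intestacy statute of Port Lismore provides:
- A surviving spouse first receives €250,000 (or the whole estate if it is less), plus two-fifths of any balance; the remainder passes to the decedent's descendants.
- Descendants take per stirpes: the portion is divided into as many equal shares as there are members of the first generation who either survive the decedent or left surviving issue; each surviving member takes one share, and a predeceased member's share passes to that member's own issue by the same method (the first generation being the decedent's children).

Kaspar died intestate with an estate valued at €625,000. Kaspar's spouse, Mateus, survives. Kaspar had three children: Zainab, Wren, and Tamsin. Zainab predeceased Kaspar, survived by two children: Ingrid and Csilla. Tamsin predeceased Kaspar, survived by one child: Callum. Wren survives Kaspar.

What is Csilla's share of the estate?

Mateus first takes €250,000, leaving a balance of €375,000. Mateus then takes two-fifths of the balance (€150,000), for a total of €400,000. The remaining €225,000 passes to the descendants.
The descendants' portion (€225,000) is divided into 3 shares of €75,000: Wren takes €75,000; Zainab's €75,000 share passes to Zainab's issue; Tamsin's €75,000 share passes to Tamsin's issue.
Zainab's share (€75,000) is divided into 2 shares of €37,500: Ingrid and Csilla each take €37,500.
Tamsin's share (€75,000) passes entirely to Callum.

Csilla receives €37,500.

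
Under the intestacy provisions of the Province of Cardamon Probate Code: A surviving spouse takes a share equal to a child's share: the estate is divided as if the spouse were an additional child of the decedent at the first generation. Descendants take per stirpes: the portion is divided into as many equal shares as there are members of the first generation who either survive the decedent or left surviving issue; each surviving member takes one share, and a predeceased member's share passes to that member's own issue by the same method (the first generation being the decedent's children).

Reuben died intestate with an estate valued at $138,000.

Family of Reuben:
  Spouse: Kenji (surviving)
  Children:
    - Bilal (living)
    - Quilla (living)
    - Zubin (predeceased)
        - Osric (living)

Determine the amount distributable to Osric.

Osric receives $34,500.

The spouse counts as an additional share at the children's level, so there are 4 primary shares of $34,500. Kenji takes one such share ($34,500).
The children's combined portion ($103,500) is divided into 3 shares of $34,500: Bilal and Quilla each take $34,500; Zubin's $34,500 share passes to Zubin's issue.
Zubin's share ($34,500) passes entirely to Osric.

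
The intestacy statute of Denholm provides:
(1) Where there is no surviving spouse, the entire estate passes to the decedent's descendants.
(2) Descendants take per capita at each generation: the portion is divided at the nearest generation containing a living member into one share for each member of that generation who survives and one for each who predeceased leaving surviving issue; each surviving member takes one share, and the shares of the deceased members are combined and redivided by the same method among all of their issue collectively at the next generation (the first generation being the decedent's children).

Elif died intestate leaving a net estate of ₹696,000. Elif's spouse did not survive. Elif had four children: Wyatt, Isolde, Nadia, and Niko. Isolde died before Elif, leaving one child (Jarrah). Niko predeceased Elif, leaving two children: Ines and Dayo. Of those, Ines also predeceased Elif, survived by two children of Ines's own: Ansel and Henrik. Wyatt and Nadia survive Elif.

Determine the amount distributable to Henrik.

Henrik receives ₹58,000.

The entire ₹696,000 passes to the descendants.
That amount (₹696,000) is divided at the children's generation into 4 shares of ₹174,000. Wyatt and Nadia each take ₹174,000. The 2 shares of the deceased (Isolde and Niko) are combined into a pool of ₹348,000.
That pool (₹348,000) is divided at the grandchildren's generation into 3 shares of ₹116,000. Jarrah and Dayo each take ₹116,000. The remaining share for the deceased Ines (₹116,000) is carried to the next generation.
That pool (₹116,000) is divided at the great-grandchildren's generation equally among Ansel and Henrik: ₹58,000 each.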